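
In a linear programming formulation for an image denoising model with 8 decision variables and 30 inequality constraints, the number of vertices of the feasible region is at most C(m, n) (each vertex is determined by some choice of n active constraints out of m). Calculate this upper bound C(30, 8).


Each vertex corresponds to some choice of n active constraints out of m, so the number of vertices is at most C(m, n) = m! / (n!(m-n)!).
m = 30, n = 8
Numerator: 30 * 29 * 28 * 27 * 26 * 25 * 24 * 23
Denominator: 8! = 40320
C(30, 8) = 5852925


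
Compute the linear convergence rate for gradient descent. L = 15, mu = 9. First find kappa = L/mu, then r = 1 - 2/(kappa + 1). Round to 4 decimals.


Step 1: Compute the condition number.
kappa = L/mu = 15/9 = 1.6667
Step 2: Compute the convergence rate.
r = 1 - 2/(kappa + 1) = 1 - 2*mu/(L + mu) = (L - mu)/(L + mu) = 6/24 = 0.25


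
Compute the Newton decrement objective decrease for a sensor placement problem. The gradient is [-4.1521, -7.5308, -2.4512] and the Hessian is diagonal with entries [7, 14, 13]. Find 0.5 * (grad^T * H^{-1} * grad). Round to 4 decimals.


Step 1: H is diagonal, so H^(-1) * g = [-0.5932, -0.5379, -0.1886].
Step 2: g^T H^(-1) g = sum_i g_i^2 / H_ii
  = (-4.1521)^2/7 + (-7.5308)^2/14 + (-2.4512)^2/13
  = 2.4628 + 4.0509 + 0.4622 = 6.976
Step 3: Objective decrease = 0.5 * g^T H^(-1) g = 3.488


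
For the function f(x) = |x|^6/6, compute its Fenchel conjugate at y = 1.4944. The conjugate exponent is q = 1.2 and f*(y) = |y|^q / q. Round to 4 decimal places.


The conjugate exponent q satisfies 1/p + 1/q = 1.
p = 6, so q = 6/(6 - 1) = 1.2
|y|^q = 1.4944^1.2 = 1.6194
f*(1.4944) = 1.6194 / 1.2 = 1.3495


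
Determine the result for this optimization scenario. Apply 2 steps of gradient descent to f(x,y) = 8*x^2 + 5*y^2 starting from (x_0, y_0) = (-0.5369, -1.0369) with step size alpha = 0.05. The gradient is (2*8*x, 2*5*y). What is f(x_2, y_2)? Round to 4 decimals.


Gradient descent on f(x,y) = 8*x^2 + 5*y^2.
Starting point: (-0.5369, -1.0369), alpha = 0.05
Step 1: grad_x = 2*8*-0.5369 = -8.5904, grad_y = 2*5*-1.0369 = -10.369
  x_1 = -0.5369 - 0.05*-8.5904 = -0.1074
  y_1 = -1.0369 - 0.05*-10.369 = -0.5185
Step 2: grad_x = 2*8*-0.1074 = -1.7181, grad_y = 2*5*-0.5185 = -5.1845
  x_2 = -0.1074 - 0.05*-1.7181 = -0.0215
  y_2 = -0.5185 - 0.05*-5.1845 = -0.2592
f(-0.0215, -0.2592) = 8*(-0.0215)^2 + 5*(-0.2592)^2 = 0.3397


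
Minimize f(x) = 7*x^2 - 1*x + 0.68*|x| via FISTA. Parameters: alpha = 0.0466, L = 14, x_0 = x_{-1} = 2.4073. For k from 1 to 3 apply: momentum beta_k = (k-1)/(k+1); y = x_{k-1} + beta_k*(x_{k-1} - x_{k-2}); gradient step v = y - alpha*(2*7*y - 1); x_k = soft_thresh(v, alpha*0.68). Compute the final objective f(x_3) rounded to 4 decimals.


FISTA on f(x) = 7*x^2 - 1*x + 0.68*|x|
L = 14, alpha = 0.0466
Iteration 1: beta = 0.0, y = 2.4073 + 0.0*(2.4073 - 2.4073) = 2.4073
  grad(y) = 32.7022, v = y - alpha*grad = 0.8834
  prox(v) = soft_thresh(0.8834, 0.0317) = 0.8517
Iteration 2: beta = 0.3333, y = 0.8517 + 0.3333*(0.8517 - 2.4073) = 0.3332
  grad(y) = 3.6641, v = y - alpha*grad = 0.1624
  prox(v) = soft_thresh(0.1624, 0.0317) = 0.1307
Iteration 3: beta = 0.5, y = 0.1307 + 0.5*(0.1307 - 0.8517) = -0.2298
  grad(y) = -4.2168, v = y - alpha*grad = -0.0333
  prox(v) = soft_thresh(-0.0333, 0.0317) = -0.0016
f(x_3) = 7*(-0.0016)^2 - 1*(-0.0016) + 0.68*|-0.0016| = 0.0027


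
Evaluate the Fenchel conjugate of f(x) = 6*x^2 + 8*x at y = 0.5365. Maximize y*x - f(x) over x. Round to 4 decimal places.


f*(y) = sup_x {y*x - a*x^2 - b*x} = sup_x {(y-b)*x - a*x^2}
FOC: (y - b) - 2a*x = 0 => x* = (y - b)/(2a)
x* = (0.5365 - 8)/(2*6) = -0.622
f*(0.5365) = (y-b)^2/(4a) = (0.5365 - 8)^2/(4*6)
= 55.7038/24 = 2.321


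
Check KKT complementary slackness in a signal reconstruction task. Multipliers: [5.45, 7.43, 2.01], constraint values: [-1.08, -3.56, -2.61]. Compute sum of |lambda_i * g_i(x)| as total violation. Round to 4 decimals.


KKT complementary slackness check:
lambda_1 * g_1 = 5.45 * -1.08 = -5.886
lambda_2 * g_2 = 7.43 * -3.56 = -26.4508
lambda_3 * g_3 = 2.01 * -2.61 = -5.2461
Total violation = 5.886 + 26.4508 + 5.2461 = 37.5829


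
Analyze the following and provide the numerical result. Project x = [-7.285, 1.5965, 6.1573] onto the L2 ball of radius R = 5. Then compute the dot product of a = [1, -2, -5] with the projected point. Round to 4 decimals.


Step 1: Compute ||x|| (intermediates to 6 decimals).
||x|| = sqrt((-7.285)^2 + 1.5965^2 + 6.1573^2) = 9.671214
Step 2: Project.
Since ||x|| > R, scale = R/||x|| = 5/9.671214 = 0.516998, proj(x) = scale * x
proj(x) = [-3.76633, 0.825387, 3.183312]
Step 3: Dot product.
a^T * proj(x) = 1*(-3.76633) - 2*0.825387 - 5*3.183312 = -21.3337


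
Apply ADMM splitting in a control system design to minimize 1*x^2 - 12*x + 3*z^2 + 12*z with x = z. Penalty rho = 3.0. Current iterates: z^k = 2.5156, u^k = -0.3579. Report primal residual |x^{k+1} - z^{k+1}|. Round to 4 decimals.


ADMM iteration with rho = 3.0, z^k = 2.5156, u^k = -0.3579
Step 1: x-update.
Minimize 1*x^2 - 12*x + (3.0/2)*(x - 2.5156 - 0.3579)^2
FOC: (2*1 + 3.0)*x = 12 + 3.0*(2.5156 + 0.3579)
x^{k+1} = 4.1241
Step 2: z-update.
Minimize 3*z^2 + 12*z + (3.0/2)*(4.1241 - z - 0.3579)^2
FOC: (2*3 + 3.0)*z = -12 + 3.0*(4.1241 - 0.3579)
z^{k+1} = -0.0779
Step 3: u-update.
u^{k+1} = -0.3579 + 4.1241 + 0.0779 = 3.8441
Step 4: Primal residual = |4.1241 + 0.0779| = 4.202


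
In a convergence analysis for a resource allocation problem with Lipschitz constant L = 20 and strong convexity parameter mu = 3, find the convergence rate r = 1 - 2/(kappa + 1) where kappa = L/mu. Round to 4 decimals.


Step 1: Compute the condition number.
kappa = L/mu = 20/3 = 6.6667
Step 2: Compute the convergence rate.
r = 1 - 2/(kappa + 1) = 1 - 2*mu/(L + mu) = (L - mu)/(L + mu) = 17/23 = 0.7391


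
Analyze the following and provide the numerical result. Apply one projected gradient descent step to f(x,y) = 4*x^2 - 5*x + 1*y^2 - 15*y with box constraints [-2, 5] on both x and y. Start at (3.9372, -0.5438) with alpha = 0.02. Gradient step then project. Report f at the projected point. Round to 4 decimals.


Step 1: Compute gradient at (3.9372, -0.5438).
grad_x = 2*4*3.9372 - 5 = 26.4976
grad_y = 2*1*-0.5438 - 15 = -16.0876
Step 2: Gradient step.
x_raw = 3.9372 - 0.02*26.4976 = 3.4072
y_raw = -0.5438 - 0.02*-16.0876 = -0.222
Step 3: Project onto [-2, 5].
x_proj = clip(3.4072) = 3.4072
y_proj = clip(-0.222) = -0.222
Step 4: Evaluate f.
f(3.4072, -0.222) = 32.7811


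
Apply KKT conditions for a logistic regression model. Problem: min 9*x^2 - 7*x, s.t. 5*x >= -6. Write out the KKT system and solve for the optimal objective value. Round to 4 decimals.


Step 1: Try lambda = 0 (constraint inactive).
Stationarity: 2*9*x - 7 = 0
x* = 7/(2*9) = 7/18 = 0.3889 (rounded; the exact value 7/18 is used below)
Check constraint: 5*0.3889 = 1.9445 >= -6 -- satisfied.
Step 2: Compute optimal value.
f(x*) = 9*(7/18)^2 - 7*(7/18) = -1.3611


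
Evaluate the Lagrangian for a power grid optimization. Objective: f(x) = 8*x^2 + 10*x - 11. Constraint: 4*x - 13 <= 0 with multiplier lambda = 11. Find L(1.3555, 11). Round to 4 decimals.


Step 1: Evaluate f(x).
f(1.3555) = 8*1.3555^2 + 10*1.3555 - 11 = 17.254
Step 2: Evaluate g(x).
g(1.3555) = 4*1.3555 - 13 = -7.578
Step 3: Compute Lagrangian.
L = 17.254 + 11*-7.578 = -66.104


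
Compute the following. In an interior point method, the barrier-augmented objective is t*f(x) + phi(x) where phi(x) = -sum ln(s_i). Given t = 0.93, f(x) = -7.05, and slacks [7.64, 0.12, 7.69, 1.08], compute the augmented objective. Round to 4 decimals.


Step 1: Compute log-barrier.
ln values: [2.0334, -2.1203, 2.0399, 0.077]
phi = -(2.0334 - 2.1203 + 2.0399 + 0.077) = -2.03
Step 2: Compute augmented objective.
t*f(x) = 0.93*-7.05 = -6.5565
Total = -6.5565 - 2.03 = -8.5865


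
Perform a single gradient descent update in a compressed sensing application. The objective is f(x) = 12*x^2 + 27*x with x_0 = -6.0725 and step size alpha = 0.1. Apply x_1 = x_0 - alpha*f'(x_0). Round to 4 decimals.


We compute the gradient at x_0 and apply the update.
f'(x) = 24*x + 27
f'(-6.0725) = 24*-6.0725 + 27 = -118.74
x_1 = -6.0725 - 0.1*-118.74 = 5.8015


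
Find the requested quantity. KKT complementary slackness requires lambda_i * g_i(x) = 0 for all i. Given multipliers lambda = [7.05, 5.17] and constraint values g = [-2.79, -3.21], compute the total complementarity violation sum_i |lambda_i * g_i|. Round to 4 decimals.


KKT complementary slackness check:
lambda_1 * g_1 = 7.05 * -2.79 = -19.6695
lambda_2 * g_2 = 5.17 * -3.21 = -16.5957
Total violation = 19.6695 + 16.5957 = 36.2652


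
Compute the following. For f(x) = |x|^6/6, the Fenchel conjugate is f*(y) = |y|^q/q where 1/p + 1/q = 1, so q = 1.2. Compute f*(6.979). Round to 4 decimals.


The conjugate exponent q satisfies 1/p + 1/q = 1.
p = 6, so q = 6/(6 - 1) = 1.2
|y|^q = 6.979^1.2 = 10.2932
f*(6.979) = 10.2932 / 1.2 = 8.5777


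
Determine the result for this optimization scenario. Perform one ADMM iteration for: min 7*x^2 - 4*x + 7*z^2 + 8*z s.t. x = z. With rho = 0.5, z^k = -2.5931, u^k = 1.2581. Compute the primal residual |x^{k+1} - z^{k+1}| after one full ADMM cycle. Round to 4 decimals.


ADMM iteration with rho = 0.5, z^k = -2.5931, u^k = 1.2581
Step 1: x-update.
Minimize 7*x^2 - 4*x + (0.5/2)*(x + 2.5931 + 1.2581)^2
FOC: (2*7 + 0.5)*x = 4 + 0.5*(-2.5931 - 1.2581)
x^{k+1} = 0.1431
Step 2: z-update.
Minimize 7*z^2 + 8*z + (0.5/2)*(0.1431 - z + 1.2581)^2
FOC: (2*7 + 0.5)*z = -8 + 0.5*(0.1431 + 1.2581)
z^{k+1} = -0.5034
Step 3: u-update.
u^{k+1} = 1.2581 + 0.1431 + 0.5034 = 1.9046
Step 4: Primal residual = |0.1431 + 0.5034| = 0.6465


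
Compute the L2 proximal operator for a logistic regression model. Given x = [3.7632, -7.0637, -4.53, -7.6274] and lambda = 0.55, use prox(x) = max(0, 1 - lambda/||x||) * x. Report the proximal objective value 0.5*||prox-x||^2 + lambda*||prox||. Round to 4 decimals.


Step 1: Compute ||x||.
||x|| = 11.948
Step 2: Compute scaling factor.
scale = max(0, 1 - 0.55/11.948) = 0.954
Step 3: prox(x) = [3.59, -6.7385, -4.3215, -7.2763]
||prox(x)|| = 11.398
Step 4: Proximal objective.
0.5*||prox-x||^2 = 0.1513
lambda*||prox|| = 6.2689
Total = 6.4202


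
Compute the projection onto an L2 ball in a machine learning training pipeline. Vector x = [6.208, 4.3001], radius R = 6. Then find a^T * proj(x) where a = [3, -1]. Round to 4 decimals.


Step 1: Compute ||x|| (intermediates to 6 decimals).
||x|| = sqrt(6.208^2 + 4.3001^2) = 7.551829
Step 2: Project.
Since ||x|| > R, scale = R/||x|| = 6/7.551829 = 0.79451, proj(x) = scale * x
proj(x) = [4.932318, 3.416472]
Step 3: Dot product.
a^T * proj(x) = 3*4.932318 - 1*3.416472 = 11.3805


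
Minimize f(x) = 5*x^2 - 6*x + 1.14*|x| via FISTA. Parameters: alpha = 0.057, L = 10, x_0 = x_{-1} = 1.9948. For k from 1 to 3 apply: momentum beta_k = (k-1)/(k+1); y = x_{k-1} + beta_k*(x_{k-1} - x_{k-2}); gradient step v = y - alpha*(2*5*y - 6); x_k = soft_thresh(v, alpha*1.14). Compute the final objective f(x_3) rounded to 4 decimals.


FISTA on f(x) = 5*x^2 - 6*x + 1.14*|x|
L = 10, alpha = 0.057
Iteration 1: beta = 0.0, y = 1.9948 + 0.0*(1.9948 - 1.9948) = 1.9948
  grad(y) = 13.948, v = y - alpha*grad = 1.1998
  prox(v) = soft_thresh(1.1998, 0.065) = 1.1348
Iteration 2: beta = 0.3333, y = 1.1348 + 0.3333*(1.1348 - 1.9948) = 0.8481
  grad(y) = 2.4811, v = y - alpha*grad = 0.7067
  prox(v) = soft_thresh(0.7067, 0.065) = 0.6417
Iteration 3: beta = 0.5, y = 0.6417 + 0.5*(0.6417 - 1.1348) = 0.3952
  grad(y) = -2.0483, v = y - alpha*grad = 0.5119
  prox(v) = soft_thresh(0.5119, 0.065) = 0.4469
f(x_3) = 5*0.4469^2 - 6*0.4469 + 1.14*|0.4469| = -1.1734


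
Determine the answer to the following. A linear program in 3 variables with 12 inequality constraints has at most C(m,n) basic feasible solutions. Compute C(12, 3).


Each vertex corresponds to some choice of n active constraints out of m, so the number of vertices is at most C(m, n) = m! / (n!(m-n)!).
m = 12, n = 3
Numerator: 12 * 11 * 10
Denominator: 3! = 6
C(12, 3) = 220


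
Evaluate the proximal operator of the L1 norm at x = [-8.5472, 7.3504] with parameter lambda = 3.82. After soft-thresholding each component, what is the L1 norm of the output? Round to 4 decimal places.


Soft-thresholding with lambda = 3.82:
prox(-8.5472) = sign(-8.5472)*max(|-8.5472| - 3.82, 0) = -4.7272
prox(7.3504) = sign(7.3504)*max(|7.3504| - 3.82, 0) = 3.5304
prox(x) = [-4.7272, 3.5304]
||prox(x)||_1 = 4.7272 + 3.5304 = 8.2576


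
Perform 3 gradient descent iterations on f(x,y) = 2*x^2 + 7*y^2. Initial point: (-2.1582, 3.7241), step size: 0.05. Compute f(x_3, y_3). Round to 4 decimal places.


Gradient descent on f(x,y) = 2*x^2 + 7*y^2.
Starting point: (-2.1582, 3.7241), alpha = 0.05
Step 1: grad_x = 2*2*-2.1582 = -8.6328, grad_y = 2*7*3.7241 = 52.1374
  x_1 = -2.1582 - 0.05*-8.6328 = -1.7266
  y_1 = 3.7241 - 0.05*52.1374 = 1.1172
Step 2: grad_x = 2*2*-1.7266 = -6.9062, grad_y = 2*7*1.1172 = 15.6412
  x_2 = -1.7266 - 0.05*-6.9062 = -1.3812
  y_2 = 1.1172 - 0.05*15.6412 = 0.3352
Step 3: grad_x = 2*2*-1.3812 = -5.525, grad_y = 2*7*0.3352 = 4.6924
  x_3 = -1.3812 - 0.05*-5.525 = -1.105
  y_3 = 0.3352 - 0.05*4.6924 = 0.1006
f(-1.105, 0.1006) = 2*(-1.105)^2 + 7*0.1006^2 = 2.5128


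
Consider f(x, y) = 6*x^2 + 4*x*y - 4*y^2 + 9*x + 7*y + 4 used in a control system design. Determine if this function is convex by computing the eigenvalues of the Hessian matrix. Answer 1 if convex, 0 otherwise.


The Hessian of f(x,y) = 6*x^2 + 4*x*y - 4*y^2 + 9*x + 7*y + 4 is:
H = [[12, 4], [4, -8]]
Trace = 12 - 8 = 4
Determinant = 12*-8 - (4)^2 = -112
Discriminant = (4)^2 - 4*-112 = 464.0
Eigenvalues: lambda_1 = -8.7703, lambda_2 = 12.7703
The function is not convex.

0


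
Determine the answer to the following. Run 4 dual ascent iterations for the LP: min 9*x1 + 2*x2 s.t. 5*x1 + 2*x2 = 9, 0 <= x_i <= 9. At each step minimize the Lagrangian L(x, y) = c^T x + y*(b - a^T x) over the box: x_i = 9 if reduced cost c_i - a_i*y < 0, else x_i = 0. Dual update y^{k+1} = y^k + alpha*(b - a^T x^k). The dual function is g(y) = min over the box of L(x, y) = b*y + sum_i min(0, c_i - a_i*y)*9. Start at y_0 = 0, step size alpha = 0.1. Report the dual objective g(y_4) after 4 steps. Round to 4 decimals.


Dual ascent for LP: min 9*x1 + 2*x2, 5*x1 + 2*x2 = 9, 0 <= x_i <= 9
Step 1: y^k = 0.0, reduced costs: (9.0, 2.0)
  x^k = (0.0, 0.0), subgradient = b - a^T x = 9.0
  y^{k+1} = 0.0 + 0.1*9.0 = 0.9
Step 2: y^k = 0.9, reduced costs: (4.5, 0.2)
  x^k = (0.0, 0.0), subgradient = b - a^T x = 9.0
  y^{k+1} = 0.9 + 0.1*9.0 = 1.8
Step 3: y^k = 1.8, reduced costs: (0.0, -1.6)
  x^k = (0.0, 9.0), subgradient = b - a^T x = -9.0
  y^{k+1} = 1.8 + 0.1*-9.0 = 0.9
Step 4: y^k = 0.9, reduced costs: (4.5, 0.2)
  x^k = (0.0, 0.0), subgradient = b - a^T x = 9.0
  y^{k+1} = 0.9 + 0.1*9.0 = 1.8
Dual objective at y_4 = 1.8: reduced costs (0.0, -1.6), box minimizer x = (0.0, 9.0)
g(y_4) = b*y + (c1 - a1*y)*x1 + (c2 - a2*y)*x2 = 9*1.8 + 0.0*0.0 + (-1.6)*9.0 = 16.2 + 0.0 - 14.4 = 1.8


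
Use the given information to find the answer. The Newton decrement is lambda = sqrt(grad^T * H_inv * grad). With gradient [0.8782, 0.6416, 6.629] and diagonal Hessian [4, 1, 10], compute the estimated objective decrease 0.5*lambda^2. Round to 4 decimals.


Step 1: H is diagonal, so H^(-1) * g = [0.2196, 0.6416, 0.6629].
Step 2: g^T H^(-1) g = sum_i g_i^2 / H_ii
  = (0.8782)^2/4 + (0.6416)^2/1 + (6.629)^2/10
  = 0.1928 + 0.4117 + 4.3944 = 4.9988
Step 3: Objective decrease = 0.5 * g^T H^(-1) g = 2.4994


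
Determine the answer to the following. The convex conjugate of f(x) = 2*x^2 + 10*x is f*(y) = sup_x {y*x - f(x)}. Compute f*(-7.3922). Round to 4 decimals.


f*(y) = sup_x {y*x - a*x^2 - b*x} = sup_x {(y-b)*x - a*x^2}
FOC: (y - b) - 2a*x = 0 => x* = (y - b)/(2a)
x* = (-7.3922 - 10)/(2*2) = -4.3481
f*(-7.3922) = (y-b)^2/(4a) = (-7.3922 - 10)^2/(4*2)
= 302.4886/8 = 37.8111


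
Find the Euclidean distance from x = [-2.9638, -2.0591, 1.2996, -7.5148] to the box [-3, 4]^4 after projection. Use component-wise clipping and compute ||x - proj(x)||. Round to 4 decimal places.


Project each component onto [-3, 4].
clip(-2.9638) = -2.9638, clip(-2.0591) = -2.0591, clip(1.2996) = 1.2996, clip(-7.5148) = -3.0
Projection = [-2.9638, -2.0591, 1.2996, -3.0]
Squared diffs: [0.0, 0.0, 0.0, 20.3834]
Distance = sqrt(20.3834) = 4.5148


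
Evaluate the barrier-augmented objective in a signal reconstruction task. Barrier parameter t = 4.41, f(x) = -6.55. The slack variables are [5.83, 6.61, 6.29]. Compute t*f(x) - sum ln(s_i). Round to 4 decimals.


Step 1: Compute log-barrier.
ln values: [1.763, 1.8886, 1.839]
phi = -(1.763 + 1.8886 + 1.839) = -5.4906
Step 2: Compute augmented objective.
t*f(x) = 4.41*-6.55 = -28.8855
Total = -28.8855 - 5.4906 = -34.3761


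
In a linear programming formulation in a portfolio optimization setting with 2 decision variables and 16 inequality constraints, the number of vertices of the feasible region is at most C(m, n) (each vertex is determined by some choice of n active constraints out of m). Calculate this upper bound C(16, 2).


Each vertex corresponds to some choice of n active constraints out of m, so the number of vertices is at most C(m, n) = m! / (n!(m-n)!).
m = 16, n = 2
Numerator: 16 * 15
Denominator: 2! = 2
C(16, 2) = 120


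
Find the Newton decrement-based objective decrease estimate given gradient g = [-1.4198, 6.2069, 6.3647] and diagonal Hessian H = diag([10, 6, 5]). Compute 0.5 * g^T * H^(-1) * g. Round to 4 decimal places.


Step 1: H is diagonal, so H^(-1) * g = [-0.142, 1.0345, 1.2729].
Step 2: g^T H^(-1) g = sum_i g_i^2 / H_ii
  = (-1.4198)^2/10 + (6.2069)^2/6 + (6.3647)^2/5
  = 0.2016 + 6.4209 + 8.1019 = 14.7244
Step 3: Objective decrease = 0.5 * g^T H^(-1) g = 7.3622


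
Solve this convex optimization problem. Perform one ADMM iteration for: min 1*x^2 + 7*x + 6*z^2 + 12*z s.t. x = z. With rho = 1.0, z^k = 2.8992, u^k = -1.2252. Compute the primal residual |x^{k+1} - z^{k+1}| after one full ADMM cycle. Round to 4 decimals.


ADMM iteration with rho = 1.0, z^k = 2.8992, u^k = -1.2252
Step 1: x-update.
Minimize 1*x^2 + 7*x + (1.0/2)*(x - 2.8992 - 1.2252)^2
FOC: (2*1 + 1.0)*x = -7 + 1.0*(2.8992 + 1.2252)
x^{k+1} = -0.9585
Step 2: z-update.
Minimize 6*z^2 + 12*z + (1.0/2)*(-0.9585 - z - 1.2252)^2
FOC: (2*6 + 1.0)*z = -12 + 1.0*(-0.9585 - 1.2252)
z^{k+1} = -1.0911
Step 3: u-update.
u^{k+1} = -1.2252 - 0.9585 + 1.0911 = -1.0927
Step 4: Primal residual = |-0.9585 + 1.0911| = 0.1325


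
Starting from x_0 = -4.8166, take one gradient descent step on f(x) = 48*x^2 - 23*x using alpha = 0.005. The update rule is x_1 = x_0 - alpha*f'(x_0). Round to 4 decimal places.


We compute the gradient at x_0 and apply the update.
f'(x) = 96*x - 23
f'(-4.8166) = 96*-4.8166 - 23 = -485.3936
x_1 = -4.8166 - 0.005*-485.3936 = -2.3896


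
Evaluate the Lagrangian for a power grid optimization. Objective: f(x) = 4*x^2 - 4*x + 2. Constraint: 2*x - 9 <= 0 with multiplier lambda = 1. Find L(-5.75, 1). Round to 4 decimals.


Step 1: Evaluate f(x).
f(-5.75) = 4*(-5.75)^2 - 4*(-5.75) + 2 = 157.25
Step 2: Evaluate g(x).
g(-5.75) = 2*-5.75 - 9 = -20.5
Step 3: Compute Lagrangian.
L = 157.25 + 1*-20.5 = 136.75


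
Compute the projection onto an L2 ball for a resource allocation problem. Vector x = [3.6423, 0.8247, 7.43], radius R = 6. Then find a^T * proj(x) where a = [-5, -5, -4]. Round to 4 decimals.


Step 1: Compute ||x|| (intermediates to 6 decimals).
||x|| = sqrt(3.6423^2 + 0.8247^2 + 7.43^2) = 8.315731
Step 2: Project.
Since ||x|| > R, scale = R/||x|| = 6/8.315731 = 0.721524, proj(x) = scale * x
proj(x) = [2.628007, 0.595041, 5.360923]
Step 3: Dot product.
a^T * proj(x) = -5*2.628007 - 5*0.595041 - 4*5.360923 = -37.5589


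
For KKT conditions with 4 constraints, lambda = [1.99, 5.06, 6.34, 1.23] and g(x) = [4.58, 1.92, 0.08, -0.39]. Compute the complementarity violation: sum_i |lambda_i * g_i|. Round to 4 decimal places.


KKT complementary slackness check:
lambda_1 * g_1 = 1.99 * 4.58 = 9.1142
lambda_2 * g_2 = 5.06 * 1.92 = 9.7152
lambda_3 * g_3 = 6.34 * 0.08 = 0.5072
lambda_4 * g_4 = 1.23 * -0.39 = -0.4797
Total violation = 9.1142 + 9.7152 + 0.5072 + 0.4797 = 19.8163


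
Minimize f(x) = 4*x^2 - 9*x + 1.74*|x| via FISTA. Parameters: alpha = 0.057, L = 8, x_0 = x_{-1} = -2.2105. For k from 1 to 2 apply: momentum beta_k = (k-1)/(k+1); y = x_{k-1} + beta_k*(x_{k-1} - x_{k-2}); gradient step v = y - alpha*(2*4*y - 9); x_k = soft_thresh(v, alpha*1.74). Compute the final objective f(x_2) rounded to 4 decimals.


FISTA on f(x) = 4*x^2 - 9*x + 1.74*|x|
L = 8, alpha = 0.057
Iteration 1: beta = 0.0, y = -2.2105 + 0.0*(-2.2105 + 2.2105) = -2.2105
  grad(y) = -26.684, v = y - alpha*grad = -0.6895
  prox(v) = soft_thresh(-0.6895, 0.0992) = -0.5903
Iteration 2: beta = 0.3333, y = -0.5903 + 0.3333*(-0.5903 + 2.2105) = -0.0503
  grad(y) = -9.4022, v = y - alpha*grad = 0.4856
  prox(v) = soft_thresh(0.4856, 0.0992) = 0.3865
f(x_2) = 4*0.3865^2 - 9*0.3865 + 1.74*|0.3865| = -2.2083


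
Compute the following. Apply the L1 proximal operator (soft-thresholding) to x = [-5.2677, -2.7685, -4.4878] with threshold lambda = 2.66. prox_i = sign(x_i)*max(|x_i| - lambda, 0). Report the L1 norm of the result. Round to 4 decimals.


Soft-thresholding with lambda = 2.66:
prox(-5.2677) = sign(-5.2677)*max(|-5.2677| - 2.66, 0) = -2.6077
prox(-2.7685) = sign(-2.7685)*max(|-2.7685| - 2.66, 0) = -0.1085
prox(-4.4878) = sign(-4.4878)*max(|-4.4878| - 2.66, 0) = -1.8278
prox(x) = [-2.6077, -0.1085, -1.8278]
||prox(x)||_1 = 2.6077 + 0.1085 + 1.8278 = 4.544


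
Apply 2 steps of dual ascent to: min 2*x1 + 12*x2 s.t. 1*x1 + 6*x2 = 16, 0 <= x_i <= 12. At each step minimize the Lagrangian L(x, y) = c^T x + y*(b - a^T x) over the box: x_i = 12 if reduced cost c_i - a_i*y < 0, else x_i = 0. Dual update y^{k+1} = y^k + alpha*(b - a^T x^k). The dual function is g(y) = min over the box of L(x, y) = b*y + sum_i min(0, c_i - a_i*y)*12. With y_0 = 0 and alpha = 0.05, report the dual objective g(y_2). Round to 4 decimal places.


Dual ascent for LP: min 2*x1 + 12*x2, 1*x1 + 6*x2 = 16, 0 <= x_i <= 12
Step 1: y^k = 0.0, reduced costs: (2.0, 12.0)
  x^k = (0.0, 0.0), subgradient = b - a^T x = 16.0
  y^{k+1} = 0.0 + 0.05*16.0 = 0.8
Step 2: y^k = 0.8, reduced costs: (1.2, 7.2)
  x^k = (0.0, 0.0), subgradient = b - a^T x = 16.0
  y^{k+1} = 0.8 + 0.05*16.0 = 1.6
Dual objective at y_2 = 1.6: reduced costs (0.4, 2.4), box minimizer x = (0.0, 0.0)
g(y_2) = b*y + (c1 - a1*y)*x1 + (c2 - a2*y)*x2 = 16*1.6 + 0.4*0.0 + 2.4*0.0 = 25.6 + 0.0 + 0.0 = 25.6


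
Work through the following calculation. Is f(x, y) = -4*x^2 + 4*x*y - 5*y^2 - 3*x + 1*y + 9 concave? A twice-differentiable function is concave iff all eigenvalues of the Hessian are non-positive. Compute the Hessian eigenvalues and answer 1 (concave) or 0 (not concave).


The Hessian of f(x,y) = -4*x^2 + 4*x*y - 5*y^2 - 3*x + 1*y + 9 is:
H = [[-8, 4], [4, -10]]
Trace = -8 - 10 = -18
Determinant = -8*-10 - (4)^2 = 64
Discriminant = (-18)^2 - 4*64 = 68.0
Eigenvalues: lambda_1 = -13.1231, lambda_2 = -4.8769
The function is concave.

1


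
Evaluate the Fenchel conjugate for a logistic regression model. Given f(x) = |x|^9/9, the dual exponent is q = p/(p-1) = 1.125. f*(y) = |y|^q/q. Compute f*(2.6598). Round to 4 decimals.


The conjugate exponent q satisfies 1/p + 1/q = 1.
p = 9, so q = 9/(9 - 1) = 1.125
|y|^q = 2.6598^1.125 = 3.0058
f*(2.6598) = 3.0058 / 1.125 = 2.6718


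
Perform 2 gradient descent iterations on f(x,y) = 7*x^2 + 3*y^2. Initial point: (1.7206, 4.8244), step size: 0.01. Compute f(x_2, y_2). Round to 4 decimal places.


Gradient descent on f(x,y) = 7*x^2 + 3*y^2.
Starting point: (1.7206, 4.8244), alpha = 0.01
Step 1: grad_x = 2*7*1.7206 = 24.0884, grad_y = 2*3*4.8244 = 28.9464
  x_1 = 1.7206 - 0.01*24.0884 = 1.4797
  y_1 = 4.8244 - 0.01*28.9464 = 4.5349
Step 2: grad_x = 2*7*1.4797 = 20.716, grad_y = 2*3*4.5349 = 27.2096
  x_2 = 1.4797 - 0.01*20.716 = 1.2726
  y_2 = 4.5349 - 0.01*27.2096 = 4.2628
f(1.2726, 4.2628) = 7*1.2726^2 + 3*4.2628^2 = 65.8512


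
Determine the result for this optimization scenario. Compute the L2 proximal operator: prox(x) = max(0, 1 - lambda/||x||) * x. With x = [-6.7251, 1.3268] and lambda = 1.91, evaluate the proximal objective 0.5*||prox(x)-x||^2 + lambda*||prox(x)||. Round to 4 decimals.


Step 1: Compute ||x||.
||x|| = 6.8547
Step 2: Compute scaling factor.
scale = max(0, 1 - 1.91/6.8547) = 0.7214
Step 3: prox(x) = [-4.8512, 0.9571]
||prox(x)|| = 4.9447
Step 4: Proximal objective.
0.5*||prox-x||^2 = 1.8241
lambda*||prox|| = 9.4444
Total = 11.2685


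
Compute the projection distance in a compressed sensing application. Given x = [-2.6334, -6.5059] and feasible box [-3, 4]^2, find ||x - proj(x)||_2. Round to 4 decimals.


Project each component onto [-3, 4].
clip(-2.6334) = -2.6334, clip(-6.5059) = -3.0
Projection = [-2.6334, -3.0]
Squared diffs: [0.0, 12.2913]
Distance = sqrt(12.2913) = 3.5059


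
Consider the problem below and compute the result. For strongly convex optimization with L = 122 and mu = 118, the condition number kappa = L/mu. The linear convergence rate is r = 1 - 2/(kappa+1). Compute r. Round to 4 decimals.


Step 1: Compute the condition number.
kappa = L/mu = 122/118 = 1.0339
Step 2: Compute the convergence rate.
r = 1 - 2/(kappa + 1) = 1 - 2*mu/(L + mu) = (L - mu)/(L + mu) = 4/240 = 0.0167


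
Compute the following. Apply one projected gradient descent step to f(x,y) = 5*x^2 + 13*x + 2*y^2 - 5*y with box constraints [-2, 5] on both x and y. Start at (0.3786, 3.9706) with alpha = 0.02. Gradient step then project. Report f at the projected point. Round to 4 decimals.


Step 1: Compute gradient at (0.3786, 3.9706).
grad_x = 2*5*0.3786 + 13 = 16.786
grad_y = 2*2*3.9706 - 5 = 10.8824
Step 2: Gradient step.
x_raw = 0.3786 - 0.02*16.786 = 0.0429
y_raw = 3.9706 - 0.02*10.8824 = 3.753
Step 3: Project onto [-2, 5].
x_proj = clip(0.0429) = 0.0429
y_proj = clip(3.753) = 3.753
Step 4: Evaluate f.
f(0.0429, 3.753) = 9.9712


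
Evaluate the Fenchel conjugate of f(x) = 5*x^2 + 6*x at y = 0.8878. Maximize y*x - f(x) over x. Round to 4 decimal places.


f*(y) = sup_x {y*x - a*x^2 - b*x} = sup_x {(y-b)*x - a*x^2}
FOC: (y - b) - 2a*x = 0 => x* = (y - b)/(2a)
x* = (0.8878 - 6)/(2*5) = -0.5112
f*(0.8878) = (y-b)^2/(4a) = (0.8878 - 6)^2/(4*5)
= 26.1346/20 = 1.3067


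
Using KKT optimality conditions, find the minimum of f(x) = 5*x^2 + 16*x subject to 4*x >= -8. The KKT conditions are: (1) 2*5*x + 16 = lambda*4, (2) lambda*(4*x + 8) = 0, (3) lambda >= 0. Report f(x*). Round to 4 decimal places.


Step 1: Try lambda = 0 (constraint inactive).
Stationarity: 2*5*x + 16 = 0
x* = -16/(2*5) = -1.6
Check constraint: 4*-1.6 = -6.4 >= -8 -- satisfied.
Step 2: Compute optimal value.
f(x*) = 5*(-1.6)^2 + 16*(-1.6) = -12.8


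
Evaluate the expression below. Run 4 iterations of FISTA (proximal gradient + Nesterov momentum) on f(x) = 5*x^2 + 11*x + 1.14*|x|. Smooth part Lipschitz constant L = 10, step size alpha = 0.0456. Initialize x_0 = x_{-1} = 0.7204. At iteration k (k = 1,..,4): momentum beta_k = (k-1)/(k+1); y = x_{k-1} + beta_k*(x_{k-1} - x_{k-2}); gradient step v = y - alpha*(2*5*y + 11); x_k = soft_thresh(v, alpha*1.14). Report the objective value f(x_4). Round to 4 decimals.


FISTA on f(x) = 5*x^2 + 11*x + 1.14*|x|
L = 10, alpha = 0.0456
Iteration 1: beta = 0.0, y = 0.7204 + 0.0*(0.7204 - 0.7204) = 0.7204
  grad(y) = 18.204, v = y - alpha*grad = -0.1097
  prox(v) = soft_thresh(-0.1097, 0.052) = -0.0577
Iteration 2: beta = 0.3333, y = -0.0577 + 0.3333*(-0.0577 - 0.7204) = -0.3171
  grad(y) = 7.8291, v = y - alpha*grad = -0.6741
  prox(v) = soft_thresh(-0.6741, 0.052) = -0.6221
Iteration 3: beta = 0.5, y = -0.6221 + 0.5*(-0.6221 + 0.0577) = -0.9043
  grad(y) = 1.9569, v = y - alpha*grad = -0.9935
  prox(v) = soft_thresh(-0.9935, 0.052) = -0.9416
Iteration 4: beta = 0.6, y = -0.9416 + 0.6*(-0.9416 + 0.6221) = -1.1332
  grad(y) = -0.3323, v = y - alpha*grad = -1.1181
  prox(v) = soft_thresh(-1.1181, 0.052) = -1.0661
f(x_4) = 5*(-1.0661)^2 + 11*(-1.0661) + 1.14*|-1.0661| = -4.8289


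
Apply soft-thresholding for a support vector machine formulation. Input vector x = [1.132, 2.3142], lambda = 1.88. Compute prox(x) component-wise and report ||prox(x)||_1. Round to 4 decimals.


Soft-thresholding with lambda = 1.88:
prox(1.132) = sign(1.132)*max(|1.132| - 1.88, 0) = 0.0
prox(2.3142) = sign(2.3142)*max(|2.3142| - 1.88, 0) = 0.4342
prox(x) = [0.0, 0.4342]
||prox(x)||_1 = 0.0 + 0.4342 = 0.4342


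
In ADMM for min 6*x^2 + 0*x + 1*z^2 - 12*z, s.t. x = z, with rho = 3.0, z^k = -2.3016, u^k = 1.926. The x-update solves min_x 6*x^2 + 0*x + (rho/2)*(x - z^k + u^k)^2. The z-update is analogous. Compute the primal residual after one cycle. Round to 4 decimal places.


ADMM iteration with rho = 3.0, z^k = -2.3016, u^k = 1.926
Step 1: x-update.
Minimize 6*x^2 + 0*x + (3.0/2)*(x + 2.3016 + 1.926)^2
FOC: (2*6 + 3.0)*x = 0 + 3.0*(-2.3016 - 1.926)
x^{k+1} = -0.8455
Step 2: z-update.
Minimize 1*z^2 - 12*z + (3.0/2)*(-0.8455 - z + 1.926)^2
FOC: (2*1 + 3.0)*z = 12 + 3.0*(-0.8455 + 1.926)
z^{k+1} = 3.0483
Step 3: u-update.
u^{k+1} = 1.926 - 0.8455 - 3.0483 = -1.9678
Step 4: Primal residual = |-0.8455 - 3.0483| = 3.8938


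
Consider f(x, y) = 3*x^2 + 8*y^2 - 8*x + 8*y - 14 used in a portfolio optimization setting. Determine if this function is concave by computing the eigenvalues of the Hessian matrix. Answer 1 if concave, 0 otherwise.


The Hessian of f(x,y) = 3*x^2 + 8*y^2 - 8*x + 8*y - 14 is:
H = [[6, 0], [0, 16]]
Trace = 6 + 16 = 22
Determinant = 6*16 - (0)^2 = 96
Discriminant = (22)^2 - 4*96 = 100.0
Eigenvalues: lambda_1 = 6.0, lambda_2 = 16.0
The function is not concave.

0


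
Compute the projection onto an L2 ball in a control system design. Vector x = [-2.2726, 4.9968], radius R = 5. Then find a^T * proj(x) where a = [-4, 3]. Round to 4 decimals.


Step 1: Compute ||x|| (intermediates to 6 decimals).
||x|| = sqrt((-2.2726)^2 + 4.9968^2) = 5.489328
Step 2: Project.
Since ||x|| > R, scale = R/||x|| = 5/5.489328 = 0.910858, proj(x) = scale * x
proj(x) = [-2.070016, 4.551375]
Step 3: Dot product.
a^T * proj(x) = -4*(-2.070016) + 3*4.551375 = 21.9342


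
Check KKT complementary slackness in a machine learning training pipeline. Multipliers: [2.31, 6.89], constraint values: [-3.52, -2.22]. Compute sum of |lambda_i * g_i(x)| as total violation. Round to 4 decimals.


KKT complementary slackness check:
lambda_1 * g_1 = 2.31 * -3.52 = -8.1312
lambda_2 * g_2 = 6.89 * -2.22 = -15.2958
Total violation = 8.1312 + 15.2958 = 23.427


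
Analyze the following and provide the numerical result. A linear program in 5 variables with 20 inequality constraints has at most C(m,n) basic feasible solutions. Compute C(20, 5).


Each vertex corresponds to some choice of n active constraints out of m, so the number of vertices is at most C(m, n) = m! / (n!(m-n)!).
m = 20, n = 5
Numerator: 20 * 19 * 18 * 17 * 16
Denominator: 5! = 120
C(20, 5) = 15504


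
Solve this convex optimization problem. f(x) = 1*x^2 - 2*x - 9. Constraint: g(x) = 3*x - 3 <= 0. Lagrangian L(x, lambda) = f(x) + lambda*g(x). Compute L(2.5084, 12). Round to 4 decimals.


Step 1: Evaluate f(x).
f(2.5084) = 1*2.5084^2 - 2*2.5084 - 9 = -7.7247
Step 2: Evaluate g(x).
g(2.5084) = 3*2.5084 - 3 = 4.5252
Step 3: Compute Lagrangian.
L = -7.7247 + 12*4.5252 = 46.5777


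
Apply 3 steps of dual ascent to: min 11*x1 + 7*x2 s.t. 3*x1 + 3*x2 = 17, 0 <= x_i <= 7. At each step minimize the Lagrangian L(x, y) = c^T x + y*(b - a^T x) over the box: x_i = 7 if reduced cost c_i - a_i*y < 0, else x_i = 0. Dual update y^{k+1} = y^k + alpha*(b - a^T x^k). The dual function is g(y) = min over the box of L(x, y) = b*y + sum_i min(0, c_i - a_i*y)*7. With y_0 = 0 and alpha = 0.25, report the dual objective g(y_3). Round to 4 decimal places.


Dual ascent for LP: min 11*x1 + 7*x2, 3*x1 + 3*x2 = 17, 0 <= x_i <= 7
Step 1: y^k = 0.0, reduced costs: (11.0, 7.0)
  x^k = (0.0, 0.0), subgradient = b - a^T x = 17.0
  y^{k+1} = 0.0 + 0.25*17.0 = 4.25
Step 2: y^k = 4.25, reduced costs: (-1.75, -5.75)
  x^k = (7.0, 7.0), subgradient = b - a^T x = -25.0
  y^{k+1} = 4.25 + 0.25*-25.0 = -2.0
Step 3: y^k = -2.0, reduced costs: (17.0, 13.0)
  x^k = (0.0, 0.0), subgradient = b - a^T x = 17.0
  y^{k+1} = -2.0 + 0.25*17.0 = 2.25
Dual objective at y_3 = 2.25: reduced costs (4.25, 0.25), box minimizer x = (0.0, 0.0)
g(y_3) = b*y + (c1 - a1*y)*x1 + (c2 - a2*y)*x2 = 17*2.25 + 4.25*0.0 + 0.25*0.0 = 38.25 + 0.0 + 0.0 = 38.25


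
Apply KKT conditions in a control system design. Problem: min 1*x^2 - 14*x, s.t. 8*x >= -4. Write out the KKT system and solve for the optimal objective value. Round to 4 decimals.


Step 1: Try lambda = 0 (constraint inactive).
Stationarity: 2*1*x - 14 = 0
x* = 14/(2*1) = 7.0
Check constraint: 8*7.0 = 56.0 >= -4 -- satisfied.
Step 2: Compute optimal value.
f(x*) = 1*7.0^2 - 14*7.0 = -49.0


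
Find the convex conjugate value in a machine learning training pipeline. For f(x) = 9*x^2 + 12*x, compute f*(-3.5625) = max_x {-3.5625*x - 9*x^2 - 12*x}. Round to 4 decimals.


f*(y) = sup_x {y*x - a*x^2 - b*x} = sup_x {(y-b)*x - a*x^2}
FOC: (y - b) - 2a*x = 0 => x* = (y - b)/(2a)
x* = (-3.5625 - 12)/(2*9) = -0.8646
f*(-3.5625) = (y-b)^2/(4a) = (-3.5625 - 12)^2/(4*9)
= 242.1914/36 = 6.7275


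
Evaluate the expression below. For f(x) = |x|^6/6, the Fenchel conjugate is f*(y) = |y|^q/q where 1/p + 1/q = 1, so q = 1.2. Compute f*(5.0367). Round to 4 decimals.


The conjugate exponent q satisfies 1/p + 1/q = 1.
p = 6, so q = 6/(6 - 1) = 1.2
|y|^q = 5.0367^1.2 = 6.9595
f*(5.0367) = 6.9595 / 1.2 = 5.7995


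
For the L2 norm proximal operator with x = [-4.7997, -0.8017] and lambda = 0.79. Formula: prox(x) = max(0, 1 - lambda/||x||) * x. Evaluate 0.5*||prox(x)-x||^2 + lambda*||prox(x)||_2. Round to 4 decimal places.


Step 1: Compute ||x||.
||x|| = 4.8662
Step 2: Compute scaling factor.
scale = max(0, 1 - 0.79/4.8662) = 0.8377
Step 3: prox(x) = [-4.0205, -0.6715]
||prox(x)|| = 4.0762
Step 4: Proximal objective.
0.5*||prox-x||^2 = 0.3121
lambda*||prox|| = 3.2202
Total = 3.5322


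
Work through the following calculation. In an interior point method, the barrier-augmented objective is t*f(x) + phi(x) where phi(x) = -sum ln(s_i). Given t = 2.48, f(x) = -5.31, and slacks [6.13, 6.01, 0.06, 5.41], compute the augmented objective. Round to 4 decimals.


Step 1: Compute log-barrier.
ln values: [1.8132, 1.7934, -2.8134, 1.6882]
phi = -(1.8132 + 1.7934 - 2.8134 + 1.6882) = -2.4815
Step 2: Compute augmented objective.
t*f(x) = 2.48*-5.31 = -13.1688
Total = -13.1688 - 2.4815 = -15.6503


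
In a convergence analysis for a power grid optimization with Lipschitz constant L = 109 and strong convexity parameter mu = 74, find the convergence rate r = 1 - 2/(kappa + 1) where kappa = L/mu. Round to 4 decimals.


Step 1: Compute the condition number.
kappa = L/mu = 109/74 = 1.473
Step 2: Compute the convergence rate.
r = 1 - 2/(kappa + 1) = 1 - 2*mu/(L + mu) = (L - mu)/(L + mu) = 35/183 = 0.1913


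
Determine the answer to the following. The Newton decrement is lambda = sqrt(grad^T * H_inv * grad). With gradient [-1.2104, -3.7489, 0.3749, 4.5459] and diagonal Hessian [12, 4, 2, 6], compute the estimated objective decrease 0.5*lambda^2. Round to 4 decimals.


Step 1: H is diagonal, so H^(-1) * g = [-0.1009, -0.9372, 0.1875, 0.7577].
Step 2: g^T H^(-1) g = sum_i g_i^2 / H_ii
  = (-1.2104)^2/12 + (-3.7489)^2/4 + (0.3749)^2/2 + (4.5459)^2/6
  = 0.1221 + 3.5136 + 0.0703 + 3.4442 = 7.1501
Step 3: Objective decrease = 0.5 * g^T H^(-1) g = 3.5751


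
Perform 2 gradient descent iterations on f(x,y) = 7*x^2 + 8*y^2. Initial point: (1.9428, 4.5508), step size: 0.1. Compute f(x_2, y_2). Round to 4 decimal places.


Gradient descent on f(x,y) = 7*x^2 + 8*y^2.
Starting point: (1.9428, 4.5508), alpha = 0.1
Step 1: grad_x = 2*7*1.9428 = 27.1992, grad_y = 2*8*4.5508 = 72.8128
  x_1 = 1.9428 - 0.1*27.1992 = -0.7771
  y_1 = 4.5508 - 0.1*72.8128 = -2.7305
Step 2: grad_x = 2*7*-0.7771 = -10.8797, grad_y = 2*8*-2.7305 = -43.6877
  x_2 = -0.7771 - 0.1*-10.8797 = 0.3108
  y_2 = -2.7305 - 0.1*-43.6877 = 1.6383
f(0.3108, 1.6383) = 7*0.3108^2 + 8*1.6383^2 = 22.1483


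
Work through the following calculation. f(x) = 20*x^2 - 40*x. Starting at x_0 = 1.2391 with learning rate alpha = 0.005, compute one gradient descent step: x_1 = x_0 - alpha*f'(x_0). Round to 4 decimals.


We compute the gradient at x_0 and apply the update.
f'(x) = 40*x - 40
f'(1.2391) = 40*1.2391 - 40 = 9.564
x_1 = 1.2391 - 0.005*9.564 = 1.1913


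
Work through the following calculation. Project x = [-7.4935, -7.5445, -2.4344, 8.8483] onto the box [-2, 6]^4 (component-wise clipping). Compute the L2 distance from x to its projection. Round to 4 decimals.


Project each component onto [-2, 6].
clip(-7.4935) = -2.0, clip(-7.5445) = -2.0, clip(-2.4344) = -2.0, clip(8.8483) = 6.0
Projection = [-2.0, -2.0, -2.0, 6.0]
Squared diffs: [30.1785, 30.7415, 0.1887, 8.1128]
Distance = sqrt(69.2215) = 8.3199


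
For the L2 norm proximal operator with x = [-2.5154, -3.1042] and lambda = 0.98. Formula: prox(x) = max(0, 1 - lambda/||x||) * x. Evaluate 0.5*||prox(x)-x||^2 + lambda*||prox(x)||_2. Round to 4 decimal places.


Step 1: Compute ||x||.
||x|| = 3.9954
Step 2: Compute scaling factor.
scale = max(0, 1 - 0.98/3.9954) = 0.7547
Step 3: prox(x) = [-1.8984, -2.3428]
||prox(x)|| = 3.0154
Step 4: Proximal objective.
0.5*||prox-x||^2 = 0.4802
lambda*||prox|| = 2.9551
Total = 3.4353


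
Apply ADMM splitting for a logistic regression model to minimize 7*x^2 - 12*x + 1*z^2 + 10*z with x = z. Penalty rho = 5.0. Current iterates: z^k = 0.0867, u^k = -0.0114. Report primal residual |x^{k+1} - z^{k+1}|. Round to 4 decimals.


ADMM iteration with rho = 5.0, z^k = 0.0867, u^k = -0.0114
Step 1: x-update.
Minimize 7*x^2 - 12*x + (5.0/2)*(x - 0.0867 - 0.0114)^2
FOC: (2*7 + 5.0)*x = 12 + 5.0*(0.0867 + 0.0114)
x^{k+1} = 0.6574
Step 2: z-update.
Minimize 1*z^2 + 10*z + (5.0/2)*(0.6574 - z - 0.0114)^2
FOC: (2*1 + 5.0)*z = -10 + 5.0*(0.6574 - 0.0114)
z^{k+1} = -0.9671
Step 3: u-update.
u^{k+1} = -0.0114 + 0.6574 + 0.9671 = 1.6131
Step 4: Primal residual = |0.6574 + 0.9671| = 1.6245


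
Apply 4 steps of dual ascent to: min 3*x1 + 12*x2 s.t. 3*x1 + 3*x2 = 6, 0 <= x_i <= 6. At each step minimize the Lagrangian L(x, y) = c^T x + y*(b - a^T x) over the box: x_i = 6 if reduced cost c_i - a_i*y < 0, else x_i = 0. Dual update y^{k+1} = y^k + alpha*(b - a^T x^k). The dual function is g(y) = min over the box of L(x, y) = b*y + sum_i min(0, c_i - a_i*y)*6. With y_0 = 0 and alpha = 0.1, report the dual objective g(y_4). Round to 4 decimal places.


Dual ascent for LP: min 3*x1 + 12*x2, 3*x1 + 3*x2 = 6, 0 <= x_i <= 6
Step 1: y^k = 0.0, reduced costs: (3.0, 12.0)
  x^k = (0.0, 0.0), subgradient = b - a^T x = 6.0
  y^{k+1} = 0.0 + 0.1*6.0 = 0.6
Step 2: y^k = 0.6, reduced costs: (1.2, 10.2)
  x^k = (0.0, 0.0), subgradient = b - a^T x = 6.0
  y^{k+1} = 0.6 + 0.1*6.0 = 1.2
Step 3: y^k = 1.2, reduced costs: (-0.6, 8.4)
  x^k = (6.0, 0.0), subgradient = b - a^T x = -12.0
  y^{k+1} = 1.2 + 0.1*-12.0 = -0.0
Step 4: y^k = -0.0, reduced costs: (3.0, 12.0)
  x^k = (0.0, 0.0), subgradient = b - a^T x = 6.0
  y^{k+1} = -0.0 + 0.1*6.0 = 0.6
Dual objective at y_4 = 0.6: reduced costs (1.2, 10.2), box minimizer x = (0.0, 0.0)
g(y_4) = b*y + (c1 - a1*y)*x1 + (c2 - a2*y)*x2 = 6*0.6 + 1.2*0.0 + 10.2*0.0 = 3.6 + 0.0 + 0.0 = 3.6


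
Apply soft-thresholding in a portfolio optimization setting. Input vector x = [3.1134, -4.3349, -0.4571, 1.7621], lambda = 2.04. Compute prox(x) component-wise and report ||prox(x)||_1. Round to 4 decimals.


Soft-thresholding with lambda = 2.04:
prox(3.1134) = sign(3.1134)*max(|3.1134| - 2.04, 0) = 1.0734
prox(-4.3349) = sign(-4.3349)*max(|-4.3349| - 2.04, 0) = -2.2949
prox(-0.4571) = sign(-0.4571)*max(|-0.4571| - 2.04, 0) = 0.0
prox(1.7621) = sign(1.7621)*max(|1.7621| - 2.04, 0) = 0.0
prox(x) = [1.0734, -2.2949, 0.0, 0.0]
||prox(x)||_1 = 1.0734 + 2.2949 + 0.0 + 0.0 = 3.3683
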